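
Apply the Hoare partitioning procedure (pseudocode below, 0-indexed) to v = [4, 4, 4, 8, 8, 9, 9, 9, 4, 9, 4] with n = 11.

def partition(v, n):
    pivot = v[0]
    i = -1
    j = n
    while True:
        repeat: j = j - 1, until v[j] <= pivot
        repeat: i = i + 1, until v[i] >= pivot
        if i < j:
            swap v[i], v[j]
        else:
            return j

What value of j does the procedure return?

pivot = v[0] = 4; i = -1, j = 11
j→10 (v[10]=4≤4), i→0 (v[0]=4≥4); i<j, swap → [4, 4, 4, 8, 8, 9, 9, 9, 4, 9, 4]
j→8 (v[8]=4≤4), i→1 (v[1]=4≥4); i<j, swap → [4, 4, 4, 8, 8, 9, 9, 9, 4, 9, 4]
j→2, i→2; i≥j, return j=2. v = [4, 4, 4, 8, 8, 9, 9, 9, 4, 9, 4]

2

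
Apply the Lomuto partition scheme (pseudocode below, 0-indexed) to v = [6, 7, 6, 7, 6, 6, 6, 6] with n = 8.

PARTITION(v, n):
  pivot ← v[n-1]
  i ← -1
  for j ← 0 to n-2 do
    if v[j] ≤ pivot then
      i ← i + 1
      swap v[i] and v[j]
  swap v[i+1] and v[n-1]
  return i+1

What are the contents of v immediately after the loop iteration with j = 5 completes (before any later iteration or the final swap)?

pivot=6, i=-1
j=0: 6≤6, i=0, swap(0,0) ⇒ [6, 7, 6, 7, 6, 6, 6, 6]
j=1: 7>6, skip
j=2: 6≤6, i=1, swap(1,2) ⇒ [6, 6, 7, 7, 6, 6, 6, 6]
j=3: 7>6, skip
j=4: 6≤6, i=2, swap(2,4) ⇒ [6, 6, 6, 7, 7, 6, 6, 6]
j=5: 6≤6, i=3, swap(3,5) ⇒ [6, 6, 6, 6, 7, 7, 6, 6]
(after j=5) v = [6, 6, 6, 6, 7, 7, 6, 6]

[6, 6, 6, 6, 7, 7, 6, 6]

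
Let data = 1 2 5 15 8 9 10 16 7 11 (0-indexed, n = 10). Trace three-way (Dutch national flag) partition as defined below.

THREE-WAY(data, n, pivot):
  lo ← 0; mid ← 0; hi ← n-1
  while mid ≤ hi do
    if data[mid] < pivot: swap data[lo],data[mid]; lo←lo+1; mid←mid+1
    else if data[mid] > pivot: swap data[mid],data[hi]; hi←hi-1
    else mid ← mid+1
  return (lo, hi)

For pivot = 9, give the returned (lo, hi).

(5, 5)

lo=0 mid=0 hi=9
1<9: swap(0,0), lo=1 mid=1 ⇒ 1 2 5 15 8 9 10 16 7 11
2<9: swap(1,1), lo=2 mid=2 ⇒ 1 2 5 15 8 9 10 16 7 11
5<9: swap(2,2), lo=3 mid=3 ⇒ 1 2 5 15 8 9 10 16 7 11
15>9: swap(3,9), hi=8 ⇒ 1 2 5 11 8 9 10 16 7 15
11>9: swap(3,8), hi=7 ⇒ 1 2 5 7 8 9 10 16 11 15
7<9: swap(3,3), lo=4 mid=4 ⇒ 1 2 5 7 8 9 10 16 11 15
8<9: swap(4,4), lo=5 mid=5 ⇒ 1 2 5 7 8 9 10 16 11 15
9=9: mid=6
10>9: swap(6,7), hi=6 ⇒ 1 2 5 7 8 9 16 10 11 15
16>9: swap(6,6), hi=5 ⇒ 1 2 5 7 8 9 16 10 11 15
done. lo=5 hi=5; data=1 2 5 7 8 9 16 10 11 15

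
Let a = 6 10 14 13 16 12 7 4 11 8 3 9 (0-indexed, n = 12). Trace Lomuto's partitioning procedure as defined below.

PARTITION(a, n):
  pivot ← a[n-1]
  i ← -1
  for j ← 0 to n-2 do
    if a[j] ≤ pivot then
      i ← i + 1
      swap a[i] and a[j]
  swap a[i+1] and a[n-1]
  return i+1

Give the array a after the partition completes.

pivot = a[11] = 9; i = -1
j=0: a[0]=6 ≤ 9 → i=0, swap a[0],a[0] (no change) → 6 10 14 13 16 12 7 4 11 8 3 9
j=1: a[1]=10 > 9 → no swap
j=2: a[2]=14 > 9 → no swap
j=3: a[3]=13 > 9 → no swap
j=4: a[4]=16 > 9 → no swap
j=5: a[5]=12 > 9 → no swap
j=6: a[6]=7 ≤ 9 → i=1, swap a[1],a[6] → 6 7 14 13 16 12 10 4 11 8 3 9
j=7: a[7]=4 ≤ 9 → i=2, swap a[2],a[7] → 6 7 4 13 16 12 10 14 11 8 3 9
j=8: a[8]=11 > 9 → no swap
j=9: a[9]=8 ≤ 9 → i=3, swap a[3],a[9] → 6 7 4 8 16 12 10 14 11 13 3 9
j=10: a[10]=3 ≤ 9 → i=4, swap a[4],a[10] → 6 7 4 8 3 12 10 14 11 13 16 9
final swap a[5],a[11] → 6 7 4 8 3 9 10 14 11 13 16 12; return 5

6 7 4 8 3 9 10 14 11 13 16 12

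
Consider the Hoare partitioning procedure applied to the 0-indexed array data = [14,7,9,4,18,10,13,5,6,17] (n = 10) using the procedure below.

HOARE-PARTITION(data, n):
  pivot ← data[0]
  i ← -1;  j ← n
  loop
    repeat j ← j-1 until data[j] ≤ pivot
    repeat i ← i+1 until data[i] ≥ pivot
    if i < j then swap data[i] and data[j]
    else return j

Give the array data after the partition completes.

pivot=14
j stops at 8 (6), i stops at 0 (14); swap ⇒ [6,7,9,4,18,10,13,5,14,17]
j stops at 7 (5), i stops at 4 (18); swap ⇒ [6,7,9,4,5,10,13,18,14,17]
j stops at 6, i stops at 7; i≥j ⇒ return 6. data=[6,7,9,4,5,10,13,18,14,17]

[6,7,9,4,5,10,13,18,14,17]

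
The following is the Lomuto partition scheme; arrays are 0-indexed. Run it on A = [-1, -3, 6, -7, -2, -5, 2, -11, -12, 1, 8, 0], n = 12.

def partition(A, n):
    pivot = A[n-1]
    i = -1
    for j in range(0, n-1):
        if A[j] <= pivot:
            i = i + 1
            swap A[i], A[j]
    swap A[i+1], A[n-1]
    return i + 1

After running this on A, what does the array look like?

pivot=0, i=-1
j=0: -1≤0, i=0, swap(0,0) ⇒ [-1, -3, 6, -7, -2, -5, 2, -11, -12, 1, 8, 0]
j=1: -3≤0, i=1, swap(1,1) ⇒ [-1, -3, 6, -7, -2, -5, 2, -11, -12, 1, 8, 0]
j=2: 6>0, skip
j=3: -7≤0, i=2, swap(2,3) ⇒ [-1, -3, -7, 6, -2, -5, 2, -11, -12, 1, 8, 0]
j=4: -2≤0, i=3, swap(3,4) ⇒ [-1, -3, -7, -2, 6, -5, 2, -11, -12, 1, 8, 0]
j=5: -5≤0, i=4, swap(4,5) ⇒ [-1, -3, -7, -2, -5, 6, 2, -11, -12, 1, 8, 0]
j=6: 2>0, skip
j=7: -11≤0, i=5, swap(5,7) ⇒ [-1, -3, -7, -2, -5, -11, 2, 6, -12, 1, 8, 0]
j=8: -12≤0, i=6, swap(6,8) ⇒ [-1, -3, -7, -2, -5, -11, -12, 6, 2, 1, 8, 0]
j=9: 1>0, skip
j=10: 8>0, skip
swap(7,11) ⇒ [-1, -3, -7, -2, -5, -11, -12, 0, 2, 1, 8, 6]; return 7

[-1, -3, -7, -2, -5, -11, -12, 0, 2, 1, 8, 6]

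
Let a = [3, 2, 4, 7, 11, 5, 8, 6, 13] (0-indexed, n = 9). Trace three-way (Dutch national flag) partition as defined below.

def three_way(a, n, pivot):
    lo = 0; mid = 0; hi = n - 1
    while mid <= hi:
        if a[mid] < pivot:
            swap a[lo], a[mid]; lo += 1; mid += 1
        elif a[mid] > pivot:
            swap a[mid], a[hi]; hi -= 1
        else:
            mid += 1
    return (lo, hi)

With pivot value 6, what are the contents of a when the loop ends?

lo=0 mid=0 hi=8
3<6: swap(0,0), lo=1 mid=1 ⇒ [3, 2, 4, 7, 11, 5, 8, 6, 13]
2<6: swap(1,1), lo=2 mid=2 ⇒ [3, 2, 4, 7, 11, 5, 8, 6, 13]
4<6: swap(2,2), lo=3 mid=3 ⇒ [3, 2, 4, 7, 11, 5, 8, 6, 13]
7>6: swap(3,8), hi=7 ⇒ [3, 2, 4, 13, 11, 5, 8, 6, 7]
13>6: swap(3,7), hi=6 ⇒ [3, 2, 4, 6, 11, 5, 8, 13, 7]
6=6: mid=4
11>6: swap(4,6), hi=5 ⇒ [3, 2, 4, 6, 8, 5, 11, 13, 7]
8>6: swap(4,5), hi=4 ⇒ [3, 2, 4, 6, 5, 8, 11, 13, 7]
5<6: swap(3,4), lo=4 mid=5 ⇒ [3, 2, 4, 5, 6, 8, 11, 13, 7]
done. lo=4 hi=4; a=[3, 2, 4, 5, 6, 8, 11, 13, 7]

[3, 2, 4, 5, 6, 8, 11, 13, 7]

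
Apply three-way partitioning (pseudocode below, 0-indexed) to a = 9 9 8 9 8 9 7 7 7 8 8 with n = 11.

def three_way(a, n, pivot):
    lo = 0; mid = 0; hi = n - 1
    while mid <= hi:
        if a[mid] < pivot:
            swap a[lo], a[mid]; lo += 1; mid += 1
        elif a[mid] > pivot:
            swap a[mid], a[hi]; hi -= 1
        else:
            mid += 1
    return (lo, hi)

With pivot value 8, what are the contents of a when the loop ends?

lo=0 mid=0 hi=10
9>8: swap(0,10), hi=9 ⇒ 8 9 8 9 8 9 7 7 7 8 9
8=8: mid=1
9>8: swap(1,9), hi=8 ⇒ 8 8 8 9 8 9 7 7 7 9 9
8=8: mid=2
8=8: mid=3
9>8: swap(3,8), hi=7 ⇒ 8 8 8 7 8 9 7 7 9 9 9
7<8: swap(0,3), lo=1 mid=4 ⇒ 7 8 8 8 8 9 7 7 9 9 9
8=8: mid=5
9>8: swap(5,7), hi=6 ⇒ 7 8 8 8 8 7 7 9 9 9 9
7<8: swap(1,5), lo=2 mid=6 ⇒ 7 7 8 8 8 8 7 9 9 9 9
7<8: swap(2,6), lo=3 mid=7 ⇒ 7 7 7 8 8 8 8 9 9 9 9
done. lo=3 hi=6; a=7 7 7 8 8 8 8 9 9 9 9

7 7 7 8 8 8 8 9 9 9 9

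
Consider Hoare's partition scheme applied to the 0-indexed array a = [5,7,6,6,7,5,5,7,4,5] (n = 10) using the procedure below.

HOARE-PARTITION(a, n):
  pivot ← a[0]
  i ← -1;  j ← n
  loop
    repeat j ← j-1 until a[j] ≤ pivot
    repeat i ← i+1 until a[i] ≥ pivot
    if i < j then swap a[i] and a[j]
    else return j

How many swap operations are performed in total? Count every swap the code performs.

4

pivot=5
j stops at 9 (5), i stops at 0 (5); swap ⇒ [5,7,6,6,7,5,5,7,4,5]
j stops at 8 (4), i stops at 1 (7); swap ⇒ [5,4,6,6,7,5,5,7,7,5]
j stops at 6 (5), i stops at 2 (6); swap ⇒ [5,4,5,6,7,5,6,7,7,5]
j stops at 5 (5), i stops at 3 (6); swap ⇒ [5,4,5,5,7,6,6,7,7,5]
j stops at 3, i stops at 4; i≥j ⇒ return 3. a=[5,4,5,5,7,6,6,7,7,5]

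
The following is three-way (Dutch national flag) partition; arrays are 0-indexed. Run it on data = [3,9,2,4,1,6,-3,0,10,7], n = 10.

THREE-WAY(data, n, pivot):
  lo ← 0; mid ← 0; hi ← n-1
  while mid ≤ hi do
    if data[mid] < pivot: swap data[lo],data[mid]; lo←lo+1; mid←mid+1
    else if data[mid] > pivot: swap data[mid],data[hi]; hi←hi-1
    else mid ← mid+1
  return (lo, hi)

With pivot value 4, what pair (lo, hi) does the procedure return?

(5, 5)

pivot = 4; lo=0, mid=0, hi=9
data[mid]=3<4: swap data[0],data[0]; lo=1,mid=1 → [3,9,2,4,1,6,-3,0,10,7]
data[mid]=9>4: swap data[1],data[9]; hi=8 → [3,7,2,4,1,6,-3,0,10,9]
data[mid]=7>4: swap data[1],data[8]; hi=7 → [3,10,2,4,1,6,-3,0,7,9]
data[mid]=10>4: swap data[1],data[7]; hi=6 → [3,0,2,4,1,6,-3,10,7,9]
data[mid]=0<4: swap data[1],data[1]; lo=2,mid=2 → [3,0,2,4,1,6,-3,10,7,9]
data[mid]=2<4: swap data[2],data[2]; lo=3,mid=3 → [3,0,2,4,1,6,-3,10,7,9]
data[mid]=4=4: mid=4
data[mid]=1<4: swap data[3],data[4]; lo=4,mid=5 → [3,0,2,1,4,6,-3,10,7,9]
data[mid]=6>4: swap data[5],data[6]; hi=5 → [3,0,2,1,4,-3,6,10,7,9]
data[mid]=-3<4: swap data[4],data[5]; lo=5,mid=6 → [3,0,2,1,-3,4,6,10,7,9]
end: lo=5, hi=5; data = [3,0,2,1,-3,4,6,10,7,9]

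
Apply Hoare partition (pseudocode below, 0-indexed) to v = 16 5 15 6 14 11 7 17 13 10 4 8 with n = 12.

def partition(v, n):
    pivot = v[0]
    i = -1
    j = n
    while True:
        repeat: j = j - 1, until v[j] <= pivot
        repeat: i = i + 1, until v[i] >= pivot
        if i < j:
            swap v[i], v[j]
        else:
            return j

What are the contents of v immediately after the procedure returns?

pivot = v[0] = 16; i = -1, j = 12
j→11 (v[11]=8≤16), i→0 (v[0]=16≥16); i<j, swap → 8 5 15 6 14 11 7 17 13 10 4 16
j→10 (v[10]=4≤16), i→7 (v[7]=17≥16); i<j, swap → 8 5 15 6 14 11 7 4 13 10 17 16
j→9, i→10; i≥j, return j=9. v = 8 5 15 6 14 11 7 4 13 10 17 16

8 5 15 6 14 11 7 4 13 10 17 16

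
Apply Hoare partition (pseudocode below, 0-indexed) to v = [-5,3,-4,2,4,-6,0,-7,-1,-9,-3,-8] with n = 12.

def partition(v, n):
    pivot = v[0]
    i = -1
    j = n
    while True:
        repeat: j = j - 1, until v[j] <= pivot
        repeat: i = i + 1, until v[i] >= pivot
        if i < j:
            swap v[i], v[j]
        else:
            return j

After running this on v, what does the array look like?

pivot=-5
j stops at 11 (-8), i stops at 0 (-5); swap ⇒ [-8,3,-4,2,4,-6,0,-7,-1,-9,-3,-5]
j stops at 9 (-9), i stops at 1 (3); swap ⇒ [-8,-9,-4,2,4,-6,0,-7,-1,3,-3,-5]
j stops at 7 (-7), i stops at 2 (-4); swap ⇒ [-8,-9,-7,2,4,-6,0,-4,-1,3,-3,-5]
j stops at 5 (-6), i stops at 3 (2); swap ⇒ [-8,-9,-7,-6,4,2,0,-4,-1,3,-3,-5]
j stops at 3, i stops at 4; i≥j ⇒ return 3. v=[-8,-9,-7,-6,4,2,0,-4,-1,3,-3,-5]

[-8,-9,-7,-6,4,2,0,-4,-1,3,-3,-5]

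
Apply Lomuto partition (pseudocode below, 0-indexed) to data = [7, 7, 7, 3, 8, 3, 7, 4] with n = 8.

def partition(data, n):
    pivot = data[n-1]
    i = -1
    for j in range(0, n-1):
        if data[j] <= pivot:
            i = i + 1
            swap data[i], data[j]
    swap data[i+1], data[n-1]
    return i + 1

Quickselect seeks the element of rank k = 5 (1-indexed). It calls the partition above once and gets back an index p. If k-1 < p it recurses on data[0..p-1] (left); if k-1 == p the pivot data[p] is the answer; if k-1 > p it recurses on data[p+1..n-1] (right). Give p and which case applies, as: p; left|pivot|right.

2; right

pivot = data[7] = 4; i = -1
j=0: data[0]=7 > 4 → no swap
j=1: data[1]=7 > 4 → no swap
j=2: data[2]=7 > 4 → no swap
j=3: data[3]=3 ≤ 4 → i=0, swap data[0],data[3] → [3, 7, 7, 7, 8, 3, 7, 4]
j=4: data[4]=8 > 4 → no swap
j=5: data[5]=3 ≤ 4 → i=1, swap data[1],data[5] → [3, 3, 7, 7, 8, 7, 7, 4]
j=6: data[6]=7 > 4 → no swap
final swap data[2],data[7] → [3, 3, 4, 7, 8, 7, 7, 7]; return 2
p = 2; k-1 = 4 > 2 ⇒ right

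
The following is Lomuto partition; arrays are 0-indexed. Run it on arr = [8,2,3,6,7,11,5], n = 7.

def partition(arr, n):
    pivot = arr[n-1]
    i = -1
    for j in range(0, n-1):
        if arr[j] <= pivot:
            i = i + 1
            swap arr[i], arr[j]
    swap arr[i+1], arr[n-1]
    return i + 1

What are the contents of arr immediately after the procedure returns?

[2,3,5,6,7,11,8]

pivot = arr[6] = 5; i = -1
j=0: arr[0]=8 > 5 → no swap
j=1: arr[1]=2 ≤ 5 → i=0, swap arr[0],arr[1] → [2,8,3,6,7,11,5]
j=2: arr[2]=3 ≤ 5 → i=1, swap arr[1],arr[2] → [2,3,8,6,7,11,5]
j=3: arr[3]=6 > 5 → no swap
j=4: arr[4]=7 > 5 → no swap
j=5: arr[5]=11 > 5 → no swap
final swap arr[2],arr[6] → [2,3,5,6,7,11,8]; return 2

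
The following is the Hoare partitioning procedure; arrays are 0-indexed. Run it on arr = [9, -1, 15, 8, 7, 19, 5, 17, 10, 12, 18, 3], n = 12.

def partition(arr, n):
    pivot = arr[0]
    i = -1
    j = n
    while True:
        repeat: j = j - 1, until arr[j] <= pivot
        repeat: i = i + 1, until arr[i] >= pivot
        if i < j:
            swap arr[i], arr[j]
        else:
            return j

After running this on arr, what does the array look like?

pivot = arr[0] = 9; i = -1, j = 12
j→11 (arr[11]=3≤9), i→0 (arr[0]=9≥9); i<j, swap → [3, -1, 15, 8, 7, 19, 5, 17, 10, 12, 18, 9]
j→6 (arr[6]=5≤9), i→2 (arr[2]=15≥9); i<j, swap → [3, -1, 5, 8, 7, 19, 15, 17, 10, 12, 18, 9]
j→4, i→5; i≥j, return j=4. arr = [3, -1, 5, 8, 7, 19, 15, 17, 10, 12, 18, 9]

[3, -1, 5, 8, 7, 19, 15, 17, 10, 12, 18, 9]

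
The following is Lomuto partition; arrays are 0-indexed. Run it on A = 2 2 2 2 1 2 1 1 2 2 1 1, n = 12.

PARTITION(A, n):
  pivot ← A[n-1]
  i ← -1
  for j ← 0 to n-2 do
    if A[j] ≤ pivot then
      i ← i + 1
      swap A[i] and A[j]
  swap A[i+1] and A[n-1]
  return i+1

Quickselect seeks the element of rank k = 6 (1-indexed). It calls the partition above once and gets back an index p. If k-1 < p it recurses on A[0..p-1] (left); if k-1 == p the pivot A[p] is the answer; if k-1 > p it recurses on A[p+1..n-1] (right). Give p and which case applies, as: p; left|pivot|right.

4; right

pivot = A[11] = 1; i = -1
j=0: A[0]=2 > 1 → no swap
j=1: A[1]=2 > 1 → no swap
j=2: A[2]=2 > 1 → no swap
j=3: A[3]=2 > 1 → no swap
j=4: A[4]=1 ≤ 1 → i=0, swap A[0],A[4] → 1 2 2 2 2 2 1 1 2 2 1 1
j=5: A[5]=2 > 1 → no swap
j=6: A[6]=1 ≤ 1 → i=1, swap A[1],A[6] → 1 1 2 2 2 2 2 1 2 2 1 1
j=7: A[7]=1 ≤ 1 → i=2, swap A[2],A[7] → 1 1 1 2 2 2 2 2 2 2 1 1
j=8: A[8]=2 > 1 → no swap
j=9: A[9]=2 > 1 → no swap
j=10: A[10]=1 ≤ 1 → i=3, swap A[3],A[10] → 1 1 1 1 2 2 2 2 2 2 2 1
final swap A[4],A[11] → 1 1 1 1 1 2 2 2 2 2 2 2; return 4
p = 4; k-1 = 5 > 4 ⇒ right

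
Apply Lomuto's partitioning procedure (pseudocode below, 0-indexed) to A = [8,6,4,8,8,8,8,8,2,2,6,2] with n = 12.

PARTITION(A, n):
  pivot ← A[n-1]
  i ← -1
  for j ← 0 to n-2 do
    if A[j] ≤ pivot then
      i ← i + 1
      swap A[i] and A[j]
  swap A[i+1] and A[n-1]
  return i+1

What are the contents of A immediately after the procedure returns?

pivot = A[11] = 2; i = -1
j=0: A[0]=8 > 2 → no swap
j=1: A[1]=6 > 2 → no swap
j=2: A[2]=4 > 2 → no swap
j=3: A[3]=8 > 2 → no swap
j=4: A[4]=8 > 2 → no swap
j=5: A[5]=8 > 2 → no swap
j=6: A[6]=8 > 2 → no swap
j=7: A[7]=8 > 2 → no swap
j=8: A[8]=2 ≤ 2 → i=0, swap A[0],A[8] → [2,6,4,8,8,8,8,8,8,2,6,2]
j=9: A[9]=2 ≤ 2 → i=1, swap A[1],A[9] → [2,2,4,8,8,8,8,8,8,6,6,2]
j=10: A[10]=6 > 2 → no swap
final swap A[2],A[11] → [2,2,2,8,8,8,8,8,8,6,6,4]; return 2

[2,2,2,8,8,8,8,8,8,6,6,4]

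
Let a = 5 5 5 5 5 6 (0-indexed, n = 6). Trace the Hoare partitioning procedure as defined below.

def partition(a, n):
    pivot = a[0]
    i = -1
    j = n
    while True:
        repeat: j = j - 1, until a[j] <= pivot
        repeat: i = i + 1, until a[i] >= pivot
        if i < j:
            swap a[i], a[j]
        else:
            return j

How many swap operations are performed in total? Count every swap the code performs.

pivot=5
j stops at 4 (5), i stops at 0 (5); swap ⇒ 5 5 5 5 5 6
j stops at 3 (5), i stops at 1 (5); swap ⇒ 5 5 5 5 5 6
j stops at 2, i stops at 2; i≥j ⇒ return 2. a=5 5 5 5 5 6

2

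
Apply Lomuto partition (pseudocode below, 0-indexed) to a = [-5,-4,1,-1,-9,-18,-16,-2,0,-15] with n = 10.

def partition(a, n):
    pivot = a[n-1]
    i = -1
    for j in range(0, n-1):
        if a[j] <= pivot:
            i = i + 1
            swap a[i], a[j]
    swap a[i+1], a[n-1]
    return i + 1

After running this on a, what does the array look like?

pivot=-15, i=-1
j=0: -5>-15, skip
j=1: -4>-15, skip
j=2: 1>-15, skip
j=3: -1>-15, skip
j=4: -9>-15, skip
j=5: -18≤-15, i=0, swap(0,5) ⇒ [-18,-4,1,-1,-9,-5,-16,-2,0,-15]
j=6: -16≤-15, i=1, swap(1,6) ⇒ [-18,-16,1,-1,-9,-5,-4,-2,0,-15]
j=7: -2>-15, skip
j=8: 0>-15, skip
swap(2,9) ⇒ [-18,-16,-15,-1,-9,-5,-4,-2,0,1]; return 2

[-18,-16,-15,-1,-9,-5,-4,-2,0,1]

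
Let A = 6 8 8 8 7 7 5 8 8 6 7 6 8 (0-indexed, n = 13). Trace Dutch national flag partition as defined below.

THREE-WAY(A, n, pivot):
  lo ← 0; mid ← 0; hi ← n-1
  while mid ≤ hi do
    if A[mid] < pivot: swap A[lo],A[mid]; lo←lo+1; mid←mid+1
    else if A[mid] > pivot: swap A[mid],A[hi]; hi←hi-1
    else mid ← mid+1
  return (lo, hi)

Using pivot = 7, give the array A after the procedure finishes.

pivot = 7; lo=0, mid=0, hi=12
A[mid]=6<7: swap A[0],A[0]; lo=1,mid=1 → 6 8 8 8 7 7 5 8 8 6 7 6 8
A[mid]=8>7: swap A[1],A[12]; hi=11 → 6 8 8 8 7 7 5 8 8 6 7 6 8
A[mid]=8>7: swap A[1],A[11]; hi=10 → 6 6 8 8 7 7 5 8 8 6 7 8 8
A[mid]=6<7: swap A[1],A[1]; lo=2,mid=2 → 6 6 8 8 7 7 5 8 8 6 7 8 8
A[mid]=8>7: swap A[2],A[10]; hi=9 → 6 6 7 8 7 7 5 8 8 6 8 8 8
A[mid]=7=7: mid=3
A[mid]=8>7: swap A[3],A[9]; hi=8 → 6 6 7 6 7 7 5 8 8 8 8 8 8
A[mid]=6<7: swap A[2],A[3]; lo=3,mid=4 → 6 6 6 7 7 7 5 8 8 8 8 8 8
A[mid]=7=7: mid=5
A[mid]=7=7: mid=6
A[mid]=5<7: swap A[3],A[6]; lo=4,mid=7 → 6 6 6 5 7 7 7 8 8 8 8 8 8
A[mid]=8>7: swap A[7],A[8]; hi=7 → 6 6 6 5 7 7 7 8 8 8 8 8 8
A[mid]=8>7: swap A[7],A[7]; hi=6 → 6 6 6 5 7 7 7 8 8 8 8 8 8
end: lo=4, hi=6; A = 6 6 6 5 7 7 7 8 8 8 8 8 8

6 6 6 5 7 7 7 8 8 8 8 8 8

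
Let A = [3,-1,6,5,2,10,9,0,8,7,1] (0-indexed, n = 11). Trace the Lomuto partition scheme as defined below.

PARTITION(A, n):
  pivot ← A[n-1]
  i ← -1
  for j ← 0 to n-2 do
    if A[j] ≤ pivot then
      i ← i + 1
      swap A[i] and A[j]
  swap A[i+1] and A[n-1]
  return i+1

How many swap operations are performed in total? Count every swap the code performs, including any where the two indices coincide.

pivot=1, i=-1
j=0: 3>1, skip
j=1: -1≤1, i=0, swap(0,1) ⇒ [-1,3,6,5,2,10,9,0,8,7,1]
j=2: 6>1, skip
j=3: 5>1, skip
j=4: 2>1, skip
j=5: 10>1, skip
j=6: 9>1, skip
j=7: 0≤1, i=1, swap(1,7) ⇒ [-1,0,6,5,2,10,9,3,8,7,1]
j=8: 8>1, skip
j=9: 7>1, skip
swap(2,10) ⇒ [-1,0,1,5,2,10,9,3,8,7,6]; return 2

3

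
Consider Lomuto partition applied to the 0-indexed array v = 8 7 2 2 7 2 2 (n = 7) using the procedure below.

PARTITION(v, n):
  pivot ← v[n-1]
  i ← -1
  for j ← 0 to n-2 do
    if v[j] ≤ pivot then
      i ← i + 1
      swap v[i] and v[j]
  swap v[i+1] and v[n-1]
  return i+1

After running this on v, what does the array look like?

pivot = v[6] = 2; i = -1
j=0: v[0]=8 > 2 → no swap
j=1: v[1]=7 > 2 → no swap
j=2: v[2]=2 ≤ 2 → i=0, swap v[0],v[2] → 2 7 8 2 7 2 2
j=3: v[3]=2 ≤ 2 → i=1, swap v[1],v[3] → 2 2 8 7 7 2 2
j=4: v[4]=7 > 2 → no swap
j=5: v[5]=2 ≤ 2 → i=2, swap v[2],v[5] → 2 2 2 7 7 8 2
final swap v[3],v[6] → 2 2 2 2 7 8 7; return 3

2 2 2 2 7 8 7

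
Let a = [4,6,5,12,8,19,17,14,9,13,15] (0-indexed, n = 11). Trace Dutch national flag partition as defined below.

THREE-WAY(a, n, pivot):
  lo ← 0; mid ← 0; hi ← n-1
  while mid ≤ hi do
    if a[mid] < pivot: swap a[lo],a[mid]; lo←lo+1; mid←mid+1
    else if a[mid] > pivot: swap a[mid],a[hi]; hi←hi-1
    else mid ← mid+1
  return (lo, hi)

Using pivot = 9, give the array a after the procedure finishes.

pivot = 9; lo=0, mid=0, hi=10
a[mid]=4<9: swap a[0],a[0]; lo=1,mid=1 → [4,6,5,12,8,19,17,14,9,13,15]
a[mid]=6<9: swap a[1],a[1]; lo=2,mid=2 → [4,6,5,12,8,19,17,14,9,13,15]
a[mid]=5<9: swap a[2],a[2]; lo=3,mid=3 → [4,6,5,12,8,19,17,14,9,13,15]
a[mid]=12>9: swap a[3],a[10]; hi=9 → [4,6,5,15,8,19,17,14,9,13,12]
a[mid]=15>9: swap a[3],a[9]; hi=8 → [4,6,5,13,8,19,17,14,9,15,12]
a[mid]=13>9: swap a[3],a[8]; hi=7 → [4,6,5,9,8,19,17,14,13,15,12]
a[mid]=9=9: mid=4
a[mid]=8<9: swap a[3],a[4]; lo=4,mid=5 → [4,6,5,8,9,19,17,14,13,15,12]
a[mid]=19>9: swap a[5],a[7]; hi=6 → [4,6,5,8,9,14,17,19,13,15,12]
a[mid]=14>9: swap a[5],a[6]; hi=5 → [4,6,5,8,9,17,14,19,13,15,12]
a[mid]=17>9: swap a[5],a[5]; hi=4 → [4,6,5,8,9,17,14,19,13,15,12]
end: lo=4, hi=4; a = [4,6,5,8,9,17,14,19,13,15,12]

[4,6,5,8,9,17,14,19,13,15,12]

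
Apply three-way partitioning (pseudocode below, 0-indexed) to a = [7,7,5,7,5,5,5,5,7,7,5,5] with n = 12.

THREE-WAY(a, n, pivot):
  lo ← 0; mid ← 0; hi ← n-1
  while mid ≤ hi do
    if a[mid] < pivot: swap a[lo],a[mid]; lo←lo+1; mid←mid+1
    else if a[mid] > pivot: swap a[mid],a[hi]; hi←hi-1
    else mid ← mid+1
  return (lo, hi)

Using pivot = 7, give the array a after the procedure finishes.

pivot = 7; lo=0, mid=0, hi=11
a[mid]=7=7: mid=1
a[mid]=7=7: mid=2
a[mid]=5<7: swap a[0],a[2]; lo=1,mid=3 → [5,7,7,7,5,5,5,5,7,7,5,5]
a[mid]=7=7: mid=4
a[mid]=5<7: swap a[1],a[4]; lo=2,mid=5 → [5,5,7,7,7,5,5,5,7,7,5,5]
a[mid]=5<7: swap a[2],a[5]; lo=3,mid=6 → [5,5,5,7,7,7,5,5,7,7,5,5]
a[mid]=5<7: swap a[3],a[6]; lo=4,mid=7 → [5,5,5,5,7,7,7,5,7,7,5,5]
a[mid]=5<7: swap a[4],a[7]; lo=5,mid=8 → [5,5,5,5,5,7,7,7,7,7,5,5]
a[mid]=7=7: mid=9
a[mid]=7=7: mid=10
a[mid]=5<7: swap a[5],a[10]; lo=6,mid=11 → [5,5,5,5,5,5,7,7,7,7,7,5]
a[mid]=5<7: swap a[6],a[11]; lo=7,mid=12 → [5,5,5,5,5,5,5,7,7,7,7,7]
end: lo=7, hi=11; a = [5,5,5,5,5,5,5,7,7,7,7,7]

[5,5,5,5,5,5,5,7,7,7,7,7]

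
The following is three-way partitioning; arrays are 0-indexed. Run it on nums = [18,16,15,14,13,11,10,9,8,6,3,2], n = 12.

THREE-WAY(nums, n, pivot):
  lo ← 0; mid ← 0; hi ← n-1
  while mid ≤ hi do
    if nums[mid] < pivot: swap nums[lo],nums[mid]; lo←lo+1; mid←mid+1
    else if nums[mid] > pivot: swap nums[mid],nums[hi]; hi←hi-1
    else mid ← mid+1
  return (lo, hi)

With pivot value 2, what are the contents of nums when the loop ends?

[2,15,14,13,11,10,9,8,6,3,16,18]

pivot = 2; lo=0, mid=0, hi=11
nums[mid]=18>2: swap nums[0],nums[11]; hi=10 → [2,16,15,14,13,11,10,9,8,6,3,18]
nums[mid]=2=2: mid=1
nums[mid]=16>2: swap nums[1],nums[10]; hi=9 → [2,3,15,14,13,11,10,9,8,6,16,18]
nums[mid]=3>2: swap nums[1],nums[9]; hi=8 → [2,6,15,14,13,11,10,9,8,3,16,18]
nums[mid]=6>2: swap nums[1],nums[8]; hi=7 → [2,8,15,14,13,11,10,9,6,3,16,18]
nums[mid]=8>2: swap nums[1],nums[7]; hi=6 → [2,9,15,14,13,11,10,8,6,3,16,18]
nums[mid]=9>2: swap nums[1],nums[6]; hi=5 → [2,10,15,14,13,11,9,8,6,3,16,18]
nums[mid]=10>2: swap nums[1],nums[5]; hi=4 → [2,11,15,14,13,10,9,8,6,3,16,18]
nums[mid]=11>2: swap nums[1],nums[4]; hi=3 → [2,13,15,14,11,10,9,8,6,3,16,18]
nums[mid]=13>2: swap nums[1],nums[3]; hi=2 → [2,14,15,13,11,10,9,8,6,3,16,18]
nums[mid]=14>2: swap nums[1],nums[2]; hi=1 → [2,15,14,13,11,10,9,8,6,3,16,18]
nums[mid]=15>2: swap nums[1],nums[1]; hi=0 → [2,15,14,13,11,10,9,8,6,3,16,18]
end: lo=0, hi=0; nums = [2,15,14,13,11,10,9,8,6,3,16,18]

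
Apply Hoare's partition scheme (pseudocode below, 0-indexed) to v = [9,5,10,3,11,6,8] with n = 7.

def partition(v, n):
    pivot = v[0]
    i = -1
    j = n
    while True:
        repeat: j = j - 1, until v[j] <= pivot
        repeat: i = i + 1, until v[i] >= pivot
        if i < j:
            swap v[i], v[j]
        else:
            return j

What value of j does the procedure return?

pivot = v[0] = 9; i = -1, j = 7
j→6 (v[6]=8≤9), i→0 (v[0]=9≥9); i<j, swap → [8,5,10,3,11,6,9]
j→5 (v[5]=6≤9), i→2 (v[2]=10≥9); i<j, swap → [8,5,6,3,11,10,9]
j→3, i→4; i≥j, return j=3. v = [8,5,6,3,11,10,9]

3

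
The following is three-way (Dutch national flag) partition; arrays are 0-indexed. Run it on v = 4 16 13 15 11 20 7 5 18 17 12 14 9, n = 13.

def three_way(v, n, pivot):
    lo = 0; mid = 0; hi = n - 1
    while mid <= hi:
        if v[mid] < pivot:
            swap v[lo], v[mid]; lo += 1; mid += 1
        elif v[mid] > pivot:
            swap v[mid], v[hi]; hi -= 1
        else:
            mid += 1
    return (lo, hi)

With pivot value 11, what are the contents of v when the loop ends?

4 9 5 7 11 20 15 18 17 12 14 13 16

lo=0 mid=0 hi=12
4<11: swap(0,0), lo=1 mid=1 ⇒ 4 16 13 15 11 20 7 5 18 17 12 14 9
16>11: swap(1,12), hi=11 ⇒ 4 9 13 15 11 20 7 5 18 17 12 14 16
9<11: swap(1,1), lo=2 mid=2 ⇒ 4 9 13 15 11 20 7 5 18 17 12 14 16
13>11: swap(2,11), hi=10 ⇒ 4 9 14 15 11 20 7 5 18 17 12 13 16
14>11: swap(2,10), hi=9 ⇒ 4 9 12 15 11 20 7 5 18 17 14 13 16
12>11: swap(2,9), hi=8 ⇒ 4 9 17 15 11 20 7 5 18 12 14 13 16
17>11: swap(2,8), hi=7 ⇒ 4 9 18 15 11 20 7 5 17 12 14 13 16
18>11: swap(2,7), hi=6 ⇒ 4 9 5 15 11 20 7 18 17 12 14 13 16
5<11: swap(2,2), lo=3 mid=3 ⇒ 4 9 5 15 11 20 7 18 17 12 14 13 16
15>11: swap(3,6), hi=5 ⇒ 4 9 5 7 11 20 15 18 17 12 14 13 16
7<11: swap(3,3), lo=4 mid=4 ⇒ 4 9 5 7 11 20 15 18 17 12 14 13 16
11=11: mid=5
20>11: swap(5,5), hi=4 ⇒ 4 9 5 7 11 20 15 18 17 12 14 13 16
done. lo=4 hi=4; v=4 9 5 7 11 20 15 18 17 12 14 13 16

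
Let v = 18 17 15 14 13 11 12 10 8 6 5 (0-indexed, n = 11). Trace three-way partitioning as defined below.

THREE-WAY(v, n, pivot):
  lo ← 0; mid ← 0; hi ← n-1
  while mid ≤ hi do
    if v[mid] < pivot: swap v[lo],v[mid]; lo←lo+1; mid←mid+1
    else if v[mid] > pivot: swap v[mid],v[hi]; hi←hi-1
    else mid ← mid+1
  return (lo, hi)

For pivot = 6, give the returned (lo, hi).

pivot = 6; lo=0, mid=0, hi=10
v[mid]=18>6: swap v[0],v[10]; hi=9 → 5 17 15 14 13 11 12 10 8 6 18
v[mid]=5<6: swap v[0],v[0]; lo=1,mid=1 → 5 17 15 14 13 11 12 10 8 6 18
v[mid]=17>6: swap v[1],v[9]; hi=8 → 5 6 15 14 13 11 12 10 8 17 18
v[mid]=6=6: mid=2
v[mid]=15>6: swap v[2],v[8]; hi=7 → 5 6 8 14 13 11 12 10 15 17 18
v[mid]=8>6: swap v[2],v[7]; hi=6 → 5 6 10 14 13 11 12 8 15 17 18
v[mid]=10>6: swap v[2],v[6]; hi=5 → 5 6 12 14 13 11 10 8 15 17 18
v[mid]=12>6: swap v[2],v[5]; hi=4 → 5 6 11 14 13 12 10 8 15 17 18
v[mid]=11>6: swap v[2],v[4]; hi=3 → 5 6 13 14 11 12 10 8 15 17 18
v[mid]=13>6: swap v[2],v[3]; hi=2 → 5 6 14 13 11 12 10 8 15 17 18
v[mid]=14>6: swap v[2],v[2]; hi=1 → 5 6 14 13 11 12 10 8 15 17 18
end: lo=1, hi=1; v = 5 6 14 13 11 12 10 8 15 17 18

(1, 1)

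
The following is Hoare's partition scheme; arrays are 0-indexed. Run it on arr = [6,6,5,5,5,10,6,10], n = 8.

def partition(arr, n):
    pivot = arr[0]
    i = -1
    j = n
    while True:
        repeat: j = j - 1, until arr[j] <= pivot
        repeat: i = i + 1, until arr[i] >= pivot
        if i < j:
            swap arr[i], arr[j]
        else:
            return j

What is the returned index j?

3

pivot = arr[0] = 6; i = -1, j = 8
j→6 (arr[6]=6≤6), i→0 (arr[0]=6≥6); i<j, swap → [6,6,5,5,5,10,6,10]
j→4 (arr[4]=5≤6), i→1 (arr[1]=6≥6); i<j, swap → [6,5,5,5,6,10,6,10]
j→3, i→4; i≥j, return j=3. arr = [6,5,5,5,6,10,6,10]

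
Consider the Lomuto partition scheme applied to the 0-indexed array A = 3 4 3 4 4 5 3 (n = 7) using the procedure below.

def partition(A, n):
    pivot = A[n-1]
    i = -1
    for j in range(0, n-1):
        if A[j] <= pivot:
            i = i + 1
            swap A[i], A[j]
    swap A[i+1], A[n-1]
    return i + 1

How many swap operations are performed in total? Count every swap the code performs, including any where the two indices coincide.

pivot = A[6] = 3; i = -1
j=0: A[0]=3 ≤ 3 → i=0, swap A[0],A[0] (no change) → 3 4 3 4 4 5 3
j=1: A[1]=4 > 3 → no swap
j=2: A[2]=3 ≤ 3 → i=1, swap A[1],A[2] → 3 3 4 4 4 5 3
j=3: A[3]=4 > 3 → no swap
j=4: A[4]=4 > 3 → no swap
j=5: A[5]=5 > 3 → no swap
final swap A[2],A[6] → 3 3 3 4 4 5 4; return 2

3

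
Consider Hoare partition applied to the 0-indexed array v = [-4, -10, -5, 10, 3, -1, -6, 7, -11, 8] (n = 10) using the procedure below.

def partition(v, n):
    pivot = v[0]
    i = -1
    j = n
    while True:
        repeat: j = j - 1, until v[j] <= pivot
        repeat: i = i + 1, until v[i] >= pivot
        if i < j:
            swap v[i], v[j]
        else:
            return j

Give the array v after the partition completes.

[-11, -10, -5, -6, 3, -1, 10, 7, -4, 8]

pivot = v[0] = -4; i = -1, j = 10
j→8 (v[8]=-11≤-4), i→0 (v[0]=-4≥-4); i<j, swap → [-11, -10, -5, 10, 3, -1, -6, 7, -4, 8]
j→6 (v[6]=-6≤-4), i→3 (v[3]=10≥-4); i<j, swap → [-11, -10, -5, -6, 3, -1, 10, 7, -4, 8]
j→3, i→4; i≥j, return j=3. v = [-11, -10, -5, -6, 3, -1, 10, 7, -4, 8]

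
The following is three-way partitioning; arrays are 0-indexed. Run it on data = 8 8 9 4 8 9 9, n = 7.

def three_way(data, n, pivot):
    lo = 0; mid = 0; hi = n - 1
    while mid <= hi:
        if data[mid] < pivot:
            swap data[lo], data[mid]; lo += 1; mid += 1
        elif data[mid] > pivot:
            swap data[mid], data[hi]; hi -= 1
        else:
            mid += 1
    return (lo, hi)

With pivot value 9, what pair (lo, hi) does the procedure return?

lo=0 mid=0 hi=6
8<9: swap(0,0), lo=1 mid=1 ⇒ 8 8 9 4 8 9 9
8<9: swap(1,1), lo=2 mid=2 ⇒ 8 8 9 4 8 9 9
9=9: mid=3
4<9: swap(2,3), lo=3 mid=4 ⇒ 8 8 4 9 8 9 9
8<9: swap(3,4), lo=4 mid=5 ⇒ 8 8 4 8 9 9 9
9=9: mid=6
9=9: mid=7
done. lo=4 hi=6; data=8 8 4 8 9 9 9

(4, 6)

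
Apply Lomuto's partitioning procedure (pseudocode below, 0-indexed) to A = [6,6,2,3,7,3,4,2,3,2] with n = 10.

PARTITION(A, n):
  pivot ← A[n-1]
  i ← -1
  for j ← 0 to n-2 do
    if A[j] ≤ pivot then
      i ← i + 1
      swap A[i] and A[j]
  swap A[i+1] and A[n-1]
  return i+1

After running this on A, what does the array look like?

pivot=2, i=-1
j=0: 6>2, skip
j=1: 6>2, skip
j=2: 2≤2, i=0, swap(0,2) ⇒ [2,6,6,3,7,3,4,2,3,2]
j=3: 3>2, skip
j=4: 7>2, skip
j=5: 3>2, skip
j=6: 4>2, skip
j=7: 2≤2, i=1, swap(1,7) ⇒ [2,2,6,3,7,3,4,6,3,2]
j=8: 3>2, skip
swap(2,9) ⇒ [2,2,2,3,7,3,4,6,3,6]; return 2

[2,2,2,3,7,3,4,6,3,6]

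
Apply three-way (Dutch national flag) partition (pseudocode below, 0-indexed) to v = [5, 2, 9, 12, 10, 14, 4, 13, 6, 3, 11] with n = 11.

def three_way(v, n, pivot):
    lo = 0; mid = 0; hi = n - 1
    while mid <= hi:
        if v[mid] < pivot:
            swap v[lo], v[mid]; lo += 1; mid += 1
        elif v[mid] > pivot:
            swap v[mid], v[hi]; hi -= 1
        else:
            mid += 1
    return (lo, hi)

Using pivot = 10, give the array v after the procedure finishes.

[5, 2, 9, 3, 6, 4, 10, 13, 14, 11, 12]

lo=0 mid=0 hi=10
5<10: swap(0,0), lo=1 mid=1 ⇒ [5, 2, 9, 12, 10, 14, 4, 13, 6, 3, 11]
2<10: swap(1,1), lo=2 mid=2 ⇒ [5, 2, 9, 12, 10, 14, 4, 13, 6, 3, 11]
9<10: swap(2,2), lo=3 mid=3 ⇒ [5, 2, 9, 12, 10, 14, 4, 13, 6, 3, 11]
12>10: swap(3,10), hi=9 ⇒ [5, 2, 9, 11, 10, 14, 4, 13, 6, 3, 12]
11>10: swap(3,9), hi=8 ⇒ [5, 2, 9, 3, 10, 14, 4, 13, 6, 11, 12]
3<10: swap(3,3), lo=4 mid=4 ⇒ [5, 2, 9, 3, 10, 14, 4, 13, 6, 11, 12]
10=10: mid=5
14>10: swap(5,8), hi=7 ⇒ [5, 2, 9, 3, 10, 6, 4, 13, 14, 11, 12]
6<10: swap(4,5), lo=5 mid=6 ⇒ [5, 2, 9, 3, 6, 10, 4, 13, 14, 11, 12]
4<10: swap(5,6), lo=6 mid=7 ⇒ [5, 2, 9, 3, 6, 4, 10, 13, 14, 11, 12]
13>10: swap(7,7), hi=6 ⇒ [5, 2, 9, 3, 6, 4, 10, 13, 14, 11, 12]
done. lo=6 hi=6; v=[5, 2, 9, 3, 6, 4, 10, 13, 14, 11, 12]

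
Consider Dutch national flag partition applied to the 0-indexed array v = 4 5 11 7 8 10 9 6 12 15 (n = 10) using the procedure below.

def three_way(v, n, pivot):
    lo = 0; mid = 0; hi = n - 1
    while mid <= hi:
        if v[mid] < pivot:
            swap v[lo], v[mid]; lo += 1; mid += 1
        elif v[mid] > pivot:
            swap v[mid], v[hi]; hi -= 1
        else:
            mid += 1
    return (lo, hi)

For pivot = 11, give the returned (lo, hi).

lo=0 mid=0 hi=9
4<11: swap(0,0), lo=1 mid=1 ⇒ 4 5 11 7 8 10 9 6 12 15
5<11: swap(1,1), lo=2 mid=2 ⇒ 4 5 11 7 8 10 9 6 12 15
11=11: mid=3
7<11: swap(2,3), lo=3 mid=4 ⇒ 4 5 7 11 8 10 9 6 12 15
8<11: swap(3,4), lo=4 mid=5 ⇒ 4 5 7 8 11 10 9 6 12 15
10<11: swap(4,5), lo=5 mid=6 ⇒ 4 5 7 8 10 11 9 6 12 15
9<11: swap(5,6), lo=6 mid=7 ⇒ 4 5 7 8 10 9 11 6 12 15
6<11: swap(6,7), lo=7 mid=8 ⇒ 4 5 7 8 10 9 6 11 12 15
12>11: swap(8,9), hi=8 ⇒ 4 5 7 8 10 9 6 11 15 12
15>11: swap(8,8), hi=7 ⇒ 4 5 7 8 10 9 6 11 15 12
done. lo=7 hi=7; v=4 5 7 8 10 9 6 11 15 12

(7, 7)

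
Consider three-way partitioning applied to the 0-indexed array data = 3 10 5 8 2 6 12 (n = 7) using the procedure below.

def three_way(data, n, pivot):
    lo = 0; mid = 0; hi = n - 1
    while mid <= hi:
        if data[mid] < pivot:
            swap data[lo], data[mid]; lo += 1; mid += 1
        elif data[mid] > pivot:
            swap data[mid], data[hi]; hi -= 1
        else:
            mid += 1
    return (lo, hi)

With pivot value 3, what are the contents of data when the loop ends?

2 3 8 5 6 12 10

lo=0 mid=0 hi=6
3=3: mid=1
10>3: swap(1,6), hi=5 ⇒ 3 12 5 8 2 6 10
12>3: swap(1,5), hi=4 ⇒ 3 6 5 8 2 12 10
6>3: swap(1,4), hi=3 ⇒ 3 2 5 8 6 12 10
2<3: swap(0,1), lo=1 mid=2 ⇒ 2 3 5 8 6 12 10
5>3: swap(2,3), hi=2 ⇒ 2 3 8 5 6 12 10
8>3: swap(2,2), hi=1 ⇒ 2 3 8 5 6 12 10
done. lo=1 hi=1; data=2 3 8 5 6 12 10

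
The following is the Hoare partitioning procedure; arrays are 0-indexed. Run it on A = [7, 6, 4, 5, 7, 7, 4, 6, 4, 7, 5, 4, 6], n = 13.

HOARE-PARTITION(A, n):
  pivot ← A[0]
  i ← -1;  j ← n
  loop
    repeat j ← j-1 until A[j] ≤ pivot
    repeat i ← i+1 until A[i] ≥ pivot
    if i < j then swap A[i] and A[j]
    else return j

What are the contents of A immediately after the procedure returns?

pivot=7
j stops at 12 (6), i stops at 0 (7); swap ⇒ [6, 6, 4, 5, 7, 7, 4, 6, 4, 7, 5, 4, 7]
j stops at 11 (4), i stops at 4 (7); swap ⇒ [6, 6, 4, 5, 4, 7, 4, 6, 4, 7, 5, 7, 7]
j stops at 10 (5), i stops at 5 (7); swap ⇒ [6, 6, 4, 5, 4, 5, 4, 6, 4, 7, 7, 7, 7]
j stops at 9, i stops at 9; i≥j ⇒ return 9. A=[6, 6, 4, 5, 4, 5, 4, 6, 4, 7, 7, 7, 7]

[6, 6, 4, 5, 4, 5, 4, 6, 4, 7, 7, 7, 7]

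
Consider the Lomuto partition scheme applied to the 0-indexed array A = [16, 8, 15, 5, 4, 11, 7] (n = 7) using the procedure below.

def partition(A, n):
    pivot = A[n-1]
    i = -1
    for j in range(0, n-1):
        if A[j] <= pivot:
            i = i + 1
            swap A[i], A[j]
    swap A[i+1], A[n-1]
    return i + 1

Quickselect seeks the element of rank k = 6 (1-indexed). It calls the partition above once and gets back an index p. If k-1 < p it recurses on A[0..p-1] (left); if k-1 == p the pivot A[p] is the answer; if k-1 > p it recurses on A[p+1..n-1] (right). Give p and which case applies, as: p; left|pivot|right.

2; right

pivot = A[6] = 7; i = -1
j=0: A[0]=16 > 7 → no swap
j=1: A[1]=8 > 7 → no swap
j=2: A[2]=15 > 7 → no swap
j=3: A[3]=5 ≤ 7 → i=0, swap A[0],A[3] → [5, 8, 15, 16, 4, 11, 7]
j=4: A[4]=4 ≤ 7 → i=1, swap A[1],A[4] → [5, 4, 15, 16, 8, 11, 7]
j=5: A[5]=11 > 7 → no swap
final swap A[2],A[6] → [5, 4, 7, 16, 8, 11, 15]; return 2
p = 2; k-1 = 5 > 2 ⇒ right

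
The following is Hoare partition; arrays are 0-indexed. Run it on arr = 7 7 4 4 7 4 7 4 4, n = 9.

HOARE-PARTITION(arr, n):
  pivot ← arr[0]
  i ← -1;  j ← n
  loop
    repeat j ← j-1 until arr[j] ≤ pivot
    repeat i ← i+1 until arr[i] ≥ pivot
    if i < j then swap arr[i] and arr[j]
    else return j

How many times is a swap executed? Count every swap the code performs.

pivot = arr[0] = 7; i = -1, j = 9
j→8 (arr[8]=4≤7), i→0 (arr[0]=7≥7); i<j, swap → 4 7 4 4 7 4 7 4 7
j→7 (arr[7]=4≤7), i→1 (arr[1]=7≥7); i<j, swap → 4 4 4 4 7 4 7 7 7
j→6 (arr[6]=7≤7), i→4 (arr[4]=7≥7); i<j, swap → 4 4 4 4 7 4 7 7 7
j→5, i→6; i≥j, return j=5. arr = 4 4 4 4 7 4 7 7 7

3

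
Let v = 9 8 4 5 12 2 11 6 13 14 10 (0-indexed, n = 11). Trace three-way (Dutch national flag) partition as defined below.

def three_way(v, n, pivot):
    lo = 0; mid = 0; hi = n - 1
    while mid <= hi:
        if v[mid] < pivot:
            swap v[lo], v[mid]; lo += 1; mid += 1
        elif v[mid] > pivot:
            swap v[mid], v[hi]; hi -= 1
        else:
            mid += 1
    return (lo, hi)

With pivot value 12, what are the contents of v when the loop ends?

9 8 4 5 2 11 6 10 12 14 13

lo=0 mid=0 hi=10
9<12: swap(0,0), lo=1 mid=1 ⇒ 9 8 4 5 12 2 11 6 13 14 10
8<12: swap(1,1), lo=2 mid=2 ⇒ 9 8 4 5 12 2 11 6 13 14 10
4<12: swap(2,2), lo=3 mid=3 ⇒ 9 8 4 5 12 2 11 6 13 14 10
5<12: swap(3,3), lo=4 mid=4 ⇒ 9 8 4 5 12 2 11 6 13 14 10
12=12: mid=5
2<12: swap(4,5), lo=5 mid=6 ⇒ 9 8 4 5 2 12 11 6 13 14 10
11<12: swap(5,6), lo=6 mid=7 ⇒ 9 8 4 5 2 11 12 6 13 14 10
6<12: swap(6,7), lo=7 mid=8 ⇒ 9 8 4 5 2 11 6 12 13 14 10
13>12: swap(8,10), hi=9 ⇒ 9 8 4 5 2 11 6 12 10 14 13
10<12: swap(7,8), lo=8 mid=9 ⇒ 9 8 4 5 2 11 6 10 12 14 13
14>12: swap(9,9), hi=8 ⇒ 9 8 4 5 2 11 6 10 12 14 13
done. lo=8 hi=8; v=9 8 4 5 2 11 6 10 12 14 13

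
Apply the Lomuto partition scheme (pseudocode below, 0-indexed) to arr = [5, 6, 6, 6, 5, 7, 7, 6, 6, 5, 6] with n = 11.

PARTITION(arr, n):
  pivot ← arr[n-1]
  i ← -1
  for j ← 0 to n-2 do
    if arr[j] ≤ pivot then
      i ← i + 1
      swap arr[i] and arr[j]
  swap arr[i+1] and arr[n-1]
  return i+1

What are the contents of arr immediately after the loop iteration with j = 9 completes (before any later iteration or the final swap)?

[5, 6, 6, 6, 5, 6, 6, 5, 7, 7, 6]

pivot = arr[10] = 6; i = -1
j=0: arr[0]=5 ≤ 6 → i=0, swap arr[0],arr[0] (no change) → [5, 6, 6, 6, 5, 7, 7, 6, 6, 5, 6]
j=1: arr[1]=6 ≤ 6 → i=1, swap arr[1],arr[1] (no change) → [5, 6, 6, 6, 5, 7, 7, 6, 6, 5, 6]
j=2: arr[2]=6 ≤ 6 → i=2, swap arr[2],arr[2] (no change) → [5, 6, 6, 6, 5, 7, 7, 6, 6, 5, 6]
j=3: arr[3]=6 ≤ 6 → i=3, swap arr[3],arr[3] (no change) → [5, 6, 6, 6, 5, 7, 7, 6, 6, 5, 6]
j=4: arr[4]=5 ≤ 6 → i=4, swap arr[4],arr[4] (no change) → [5, 6, 6, 6, 5, 7, 7, 6, 6, 5, 6]
j=5: arr[5]=7 > 6 → no swap
j=6: arr[6]=7 > 6 → no swap
j=7: arr[7]=6 ≤ 6 → i=5, swap arr[5],arr[7] → [5, 6, 6, 6, 5, 6, 7, 7, 6, 5, 6]
j=8: arr[8]=6 ≤ 6 → i=6, swap arr[6],arr[8] → [5, 6, 6, 6, 5, 6, 6, 7, 7, 5, 6]
j=9: arr[9]=5 ≤ 6 → i=7, swap arr[7],arr[9] → [5, 6, 6, 6, 5, 6, 6, 5, 7, 7, 6]
(after j=9) arr = [5, 6, 6, 6, 5, 6, 6, 5, 7, 7, 6]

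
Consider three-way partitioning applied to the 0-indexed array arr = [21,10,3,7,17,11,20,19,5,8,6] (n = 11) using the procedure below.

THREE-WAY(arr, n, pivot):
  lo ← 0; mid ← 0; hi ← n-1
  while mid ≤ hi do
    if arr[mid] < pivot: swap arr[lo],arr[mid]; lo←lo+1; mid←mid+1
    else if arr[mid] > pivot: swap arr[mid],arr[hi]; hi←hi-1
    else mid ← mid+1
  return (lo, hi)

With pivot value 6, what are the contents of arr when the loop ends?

pivot = 6; lo=0, mid=0, hi=10
arr[mid]=21>6: swap arr[0],arr[10]; hi=9 → [6,10,3,7,17,11,20,19,5,8,21]
arr[mid]=6=6: mid=1
arr[mid]=10>6: swap arr[1],arr[9]; hi=8 → [6,8,3,7,17,11,20,19,5,10,21]
arr[mid]=8>6: swap arr[1],arr[8]; hi=7 → [6,5,3,7,17,11,20,19,8,10,21]
arr[mid]=5<6: swap arr[0],arr[1]; lo=1,mid=2 → [5,6,3,7,17,11,20,19,8,10,21]
arr[mid]=3<6: swap arr[1],arr[2]; lo=2,mid=3 → [5,3,6,7,17,11,20,19,8,10,21]
arr[mid]=7>6: swap arr[3],arr[7]; hi=6 → [5,3,6,19,17,11,20,7,8,10,21]
arr[mid]=19>6: swap arr[3],arr[6]; hi=5 → [5,3,6,20,17,11,19,7,8,10,21]
arr[mid]=20>6: swap arr[3],arr[5]; hi=4 → [5,3,6,11,17,20,19,7,8,10,21]
arr[mid]=11>6: swap arr[3],arr[4]; hi=3 → [5,3,6,17,11,20,19,7,8,10,21]
arr[mid]=17>6: swap arr[3],arr[3]; hi=2 → [5,3,6,17,11,20,19,7,8,10,21]
end: lo=2, hi=2; arr = [5,3,6,17,11,20,19,7,8,10,21]

[5,3,6,17,11,20,19,7,8,10,21]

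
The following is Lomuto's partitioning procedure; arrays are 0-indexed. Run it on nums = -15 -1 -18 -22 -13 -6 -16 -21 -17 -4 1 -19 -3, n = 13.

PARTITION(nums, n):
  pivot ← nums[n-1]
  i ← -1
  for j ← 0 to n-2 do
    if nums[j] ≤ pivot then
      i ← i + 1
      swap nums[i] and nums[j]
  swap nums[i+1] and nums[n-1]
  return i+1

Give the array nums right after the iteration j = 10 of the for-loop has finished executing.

-15 -18 -22 -13 -6 -16 -21 -17 -4 -1 1 -19 -3

pivot=-3, i=-1
j=0: -15≤-3, i=0, swap(0,0) ⇒ -15 -1 -18 -22 -13 -6 -16 -21 -17 -4 1 -19 -3
j=1: -1>-3, skip
j=2: -18≤-3, i=1, swap(1,2) ⇒ -15 -18 -1 -22 -13 -6 -16 -21 -17 -4 1 -19 -3
j=3: -22≤-3, i=2, swap(2,3) ⇒ -15 -18 -22 -1 -13 -6 -16 -21 -17 -4 1 -19 -3
j=4: -13≤-3, i=3, swap(3,4) ⇒ -15 -18 -22 -13 -1 -6 -16 -21 -17 -4 1 -19 -3
j=5: -6≤-3, i=4, swap(4,5) ⇒ -15 -18 -22 -13 -6 -1 -16 -21 -17 -4 1 -19 -3
j=6: -16≤-3, i=5, swap(5,6) ⇒ -15 -18 -22 -13 -6 -16 -1 -21 -17 -4 1 -19 -3
j=7: -21≤-3, i=6, swap(6,7) ⇒ -15 -18 -22 -13 -6 -16 -21 -1 -17 -4 1 -19 -3
j=8: -17≤-3, i=7, swap(7,8) ⇒ -15 -18 -22 -13 -6 -16 -21 -17 -1 -4 1 -19 -3
j=9: -4≤-3, i=8, swap(8,9) ⇒ -15 -18 -22 -13 -6 -16 -21 -17 -4 -1 1 -19 -3
j=10: 1>-3, skip
(after j=10) nums = -15 -18 -22 -13 -6 -16 -21 -17 -4 -1 1 -19 -3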